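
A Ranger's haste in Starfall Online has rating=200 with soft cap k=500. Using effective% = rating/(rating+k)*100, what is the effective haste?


effective% = rating / (rating + k) * 100
= 200 / (200 + 500) * 100
= 200 / 700 * 100
= 0.285714 * 100
= 28.57%

28.57%


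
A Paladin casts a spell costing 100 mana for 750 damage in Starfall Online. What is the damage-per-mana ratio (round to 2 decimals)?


Efficiency = damage / mana
= 750 / 100
= 7.50

7.50 dmg/mana


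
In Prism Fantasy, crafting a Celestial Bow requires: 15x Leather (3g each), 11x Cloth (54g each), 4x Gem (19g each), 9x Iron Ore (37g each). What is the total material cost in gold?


Cost breakdown:
  Leather: 15 * 3 = 45
  Cloth: 11 * 54 = 594
  Gem: 4 * 19 = 76
  Iron Ore: 9 * 37 = 333
Total = 45 + 594 + 76 + 333 = 1048

1048 gold


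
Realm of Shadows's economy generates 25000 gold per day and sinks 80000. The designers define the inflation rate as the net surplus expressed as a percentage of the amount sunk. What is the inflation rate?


Net gold = 25000 - 80000 = -55000
Inflation rate = net / sunk * 100 = -55000 / 80000 * 100
= -0.6875 * 100
= -68.75%

-68.75%


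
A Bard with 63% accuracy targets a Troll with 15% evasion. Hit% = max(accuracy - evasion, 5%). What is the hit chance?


accuracy - evasion = 63 - 15 = 48
Apply floor: max(48, 5) = 48
Hit chance = 48%

48%


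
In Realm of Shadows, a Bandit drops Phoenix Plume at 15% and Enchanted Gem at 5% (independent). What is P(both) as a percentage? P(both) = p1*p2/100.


For independent events, P(both) = P(A) * P(B)
= 15% * 5%
= 75 / 100 %
= 0.75%

0.75%


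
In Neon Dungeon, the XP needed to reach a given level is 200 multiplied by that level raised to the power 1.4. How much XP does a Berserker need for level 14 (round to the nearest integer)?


XP = 200 * level^1.4
Substitute level = 14:
XP = 200 * 14^1.4
= 200 * 40.2327
= 8047

8047 XP


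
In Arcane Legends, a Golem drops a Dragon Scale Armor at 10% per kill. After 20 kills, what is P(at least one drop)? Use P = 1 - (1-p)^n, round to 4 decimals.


P(at least one) = 1 - P(none) = 1 - (1-p)^n
p = 10/100 = 0.1
1 - p = 0.9
(1 - p)^20 = 0.9^20 = 0.121577
P(at least one) = 1 - 0.121577 = 0.8784

0.8784


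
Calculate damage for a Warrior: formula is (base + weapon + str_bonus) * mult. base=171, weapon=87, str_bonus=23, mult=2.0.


Sum base + weapon + str = 171 + 87 + 23 = 281
Multiply by 2.0:
281 * 2.0 = 562.0

562.0 damage


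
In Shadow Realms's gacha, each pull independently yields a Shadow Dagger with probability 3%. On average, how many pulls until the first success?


Expected pulls for a geometric distribution = 1/p = 100 / rate%
= 100 / 3
= 33.33

33.33 pulls


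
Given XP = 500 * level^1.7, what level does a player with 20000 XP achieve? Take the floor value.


XP = 500 * level^1.7, so level = (XP / 500)^(1/1.7)
= (20000 / 500)^(1/1.7)
= 40.0^0.5882
= 8.7577
Floor: level = 8

level 8


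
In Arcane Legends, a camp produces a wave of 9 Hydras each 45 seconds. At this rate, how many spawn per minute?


Spawns per minute = count * (60 / interval)
= 9 * (60 / 45)
= 9 * 1.3333
= 12.0

12.0 per minute


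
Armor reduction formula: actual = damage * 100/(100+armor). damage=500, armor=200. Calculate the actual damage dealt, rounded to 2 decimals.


actual = 500 * 100 / (100 + 200)
= 500 * 100 / 300
= 50000 / 300
= 166.67

166.67 damage


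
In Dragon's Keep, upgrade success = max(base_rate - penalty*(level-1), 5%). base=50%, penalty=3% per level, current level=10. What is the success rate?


raw_rate = 50 - 3 * (10 - 1)
= 50 - 3 * 9
= 50 - 27
= 23
Apply floor: max(23, 5) = 23%

23%


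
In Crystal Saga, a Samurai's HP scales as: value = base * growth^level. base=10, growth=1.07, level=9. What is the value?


value = base * growth^level
= 10 * 1.07^9
= 10 * 1.838459
= 18.38

18.38 HP


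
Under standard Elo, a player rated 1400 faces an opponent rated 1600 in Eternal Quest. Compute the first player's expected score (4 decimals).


Elo expected score: Ea = 1/(1 + 10^((Rb-Ra)/400))
Rb - Ra = 1600 - 1400 = 200
(Rb-Ra)/400 = 200/400 = 0.5
10^0.5 = 3.162278
Ea = 1/(1 + 3.162278) = 1/4.162278 = 0.2403

0.2403


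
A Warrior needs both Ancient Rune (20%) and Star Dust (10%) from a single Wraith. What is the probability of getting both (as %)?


For independent events, P(both) = P(A) * P(B)
= 20% * 10%
= 200 / 100 %
= 2.0%

2.0%


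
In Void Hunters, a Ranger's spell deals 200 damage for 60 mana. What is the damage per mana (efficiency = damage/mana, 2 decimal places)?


Efficiency = damage / mana
= 200 / 60
= 3.33

3.33 dmg/mana


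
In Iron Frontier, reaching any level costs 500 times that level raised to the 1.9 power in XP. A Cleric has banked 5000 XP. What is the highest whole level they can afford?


XP = 500 * level^1.9, so level = (XP / 500)^(1/1.9)
= (5000 / 500)^(1/1.9)
= 10.0^0.5263
= 3.3598
Floor: level = 3

level 3


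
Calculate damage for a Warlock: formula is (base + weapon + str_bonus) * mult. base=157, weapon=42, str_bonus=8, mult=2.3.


Sum base + weapon + str = 157 + 42 + 8 = 207
Multiply by 2.3:
207 * 2.3 = 476.1

476.1 damage


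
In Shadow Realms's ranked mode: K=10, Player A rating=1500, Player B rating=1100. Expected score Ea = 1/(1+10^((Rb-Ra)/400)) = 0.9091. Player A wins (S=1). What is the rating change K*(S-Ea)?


Elo update: delta = K * (S - Ea), where S = 1 (wins)
S - Ea = 1 - 0.9091 = 0.0909
Rating change = 10 * 0.0909
= 0.91

0.91 rating points


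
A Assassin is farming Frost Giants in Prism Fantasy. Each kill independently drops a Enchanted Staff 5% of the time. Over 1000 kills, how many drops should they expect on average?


Expected drops = kills * (drop_rate / 100)
= 1000 * (5 / 100)
= 1000 * 0.05
= 50.0

50.0 drops


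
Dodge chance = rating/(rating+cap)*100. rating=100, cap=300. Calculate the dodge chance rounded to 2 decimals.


dodge% = 100 / (100 + 300) * 100
= 100 / 400 * 100
= 0.25 * 100
= 25.00%

25.00%


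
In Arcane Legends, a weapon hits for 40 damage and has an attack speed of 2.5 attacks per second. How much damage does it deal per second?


DPS = damage * attack_speed
= 40 * 2.5
= 100.0

100.0 DPS


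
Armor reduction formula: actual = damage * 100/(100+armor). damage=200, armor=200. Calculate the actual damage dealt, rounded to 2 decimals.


actual = 200 * 100 / (100 + 200)
= 200 * 100 / 300
= 20000 / 300
= 66.67

66.67 damage


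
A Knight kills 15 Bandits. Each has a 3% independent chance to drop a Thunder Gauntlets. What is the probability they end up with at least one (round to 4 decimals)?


P(at least one) = 1 - P(none) = 1 - (1-p)^n
p = 3/100 = 0.03
1 - p = 0.97
(1 - p)^15 = 0.97^15 = 0.633251
P(at least one) = 1 - 0.633251 = 0.3667

0.3667


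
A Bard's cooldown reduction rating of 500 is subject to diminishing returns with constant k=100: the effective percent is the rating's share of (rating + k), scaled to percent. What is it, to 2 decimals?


effective% = rating / (rating + k) * 100
= 500 / (500 + 100) * 100
= 500 / 600 * 100
= 0.833333 * 100
= 83.33%

83.33%


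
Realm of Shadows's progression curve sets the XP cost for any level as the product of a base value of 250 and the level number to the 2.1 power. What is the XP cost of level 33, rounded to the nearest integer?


XP = 250 * level^2.1
Substitute level = 33:
XP = 250 * 33^2.1
= 250 * 1544.8249
= 386206

386206 XP


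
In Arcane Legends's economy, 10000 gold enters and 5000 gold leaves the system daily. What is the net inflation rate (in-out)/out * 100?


Net gold = 10000 - 5000 = 5000
Inflation rate = net / sunk * 100 = 5000 / 5000 * 100
= 1.0 * 100
= 100.00%

100.00%


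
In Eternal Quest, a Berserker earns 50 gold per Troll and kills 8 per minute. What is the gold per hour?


Gold per minute = 50 * 8 = 400
Gold per hour = 400 * 60 = 24000

24000 gold/hour


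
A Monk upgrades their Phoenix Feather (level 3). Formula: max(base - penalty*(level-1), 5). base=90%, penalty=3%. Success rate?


raw_rate = 90 - 3 * (3 - 1)
= 90 - 3 * 2
= 90 - 6
= 84
Apply floor: max(84, 5) = 84%

84%


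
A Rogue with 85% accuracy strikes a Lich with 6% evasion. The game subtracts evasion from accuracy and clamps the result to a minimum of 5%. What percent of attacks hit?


accuracy - evasion = 85 - 6 = 79
Apply floor: max(79, 5) = 79
Hit chance = 79%

79%


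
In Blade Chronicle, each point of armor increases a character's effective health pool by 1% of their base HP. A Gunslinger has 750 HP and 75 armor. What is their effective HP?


EHP = 750 * (1 + 75/100)
= 750 * (1 + 0.75)
= 750 * 1.75
= 1312.5

1312.5 EHP


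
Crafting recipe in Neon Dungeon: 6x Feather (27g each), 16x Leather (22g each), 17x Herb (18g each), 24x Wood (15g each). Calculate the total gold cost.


Cost breakdown:
  Feather: 6 * 27 = 162
  Leather: 16 * 22 = 352
  Herb: 17 * 18 = 306
  Wood: 24 * 15 = 360
Total = 162 + 352 + 306 + 360 = 1180

1180 gold


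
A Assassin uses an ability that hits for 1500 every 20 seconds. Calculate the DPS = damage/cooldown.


DPS = damage / cooldown
= 1500 / 20
= 75.00

75.00 DPS


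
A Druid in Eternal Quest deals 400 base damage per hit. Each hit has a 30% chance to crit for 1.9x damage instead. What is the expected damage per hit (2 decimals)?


E[dmg] = base * (1 + crit_chance * (crit_mult - 1))
cc as decimal = 30/100 = 0.3
cm - 1 = 1.9 - 1 = 0.9
Bonus factor = 0.3 * 0.9 = 0.27
Total multiplier = 1 + 0.27 = 1.27
Expected damage = 400 * 1.27 = 508.00

508.00 damage


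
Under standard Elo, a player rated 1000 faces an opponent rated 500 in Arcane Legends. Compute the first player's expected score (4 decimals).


Elo expected score: Ea = 1/(1 + 10^((Rb-Ra)/400))
Rb - Ra = 500 - 1000 = -500
(Rb-Ra)/400 = -500/400 = -1.25
10^-1.25 = 0.056234
Ea = 1/(1 + 0.056234) = 1/1.056234 = 0.9468

0.9468


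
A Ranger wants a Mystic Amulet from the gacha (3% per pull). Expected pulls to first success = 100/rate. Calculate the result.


Expected pulls for a geometric distribution = 1/p = 100 / rate%
= 100 / 3
= 33.33

33.33 pulls


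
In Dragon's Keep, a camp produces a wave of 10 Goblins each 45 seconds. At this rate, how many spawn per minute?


Spawns per minute = count * (60 / interval)
= 10 * (60 / 45)
= 10 * 1.3333
= 13.33

13.33 per minute


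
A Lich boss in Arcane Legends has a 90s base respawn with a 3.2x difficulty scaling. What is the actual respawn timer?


Respawn time = base * multiplier
= 90 * 3.2
= 288.0 seconds

288.0 seconds


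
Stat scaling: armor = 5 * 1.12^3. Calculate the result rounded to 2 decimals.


value = base * growth^level
= 5 * 1.12^3
= 5 * 1.404928
= 7.02

7.02 armor


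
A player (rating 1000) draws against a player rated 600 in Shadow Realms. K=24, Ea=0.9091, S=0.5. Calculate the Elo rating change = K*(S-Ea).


Elo update: delta = K * (S - Ea), where S = 0.5 (draws)
S - Ea = 0.5 - 0.9091 = -0.4091
Rating change = 24 * -0.4091
= -9.82

-9.82 rating points


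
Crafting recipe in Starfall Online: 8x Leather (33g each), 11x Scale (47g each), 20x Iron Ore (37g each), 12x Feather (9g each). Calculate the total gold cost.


Cost breakdown:
  Leather: 8 * 33 = 264
  Scale: 11 * 47 = 517
  Iron Ore: 20 * 37 = 740
  Feather: 12 * 9 = 108
Total = 264 + 517 + 740 + 108 = 1629

1629 gold


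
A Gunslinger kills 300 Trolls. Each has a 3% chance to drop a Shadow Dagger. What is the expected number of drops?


Expected drops = kills * (drop_rate / 100)
= 300 * (3 / 100)
= 300 * 0.03
= 9.0

9.0 drops


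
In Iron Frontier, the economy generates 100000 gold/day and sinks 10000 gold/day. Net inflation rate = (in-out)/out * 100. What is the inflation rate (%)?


Net gold = 100000 - 10000 = 90000
Inflation rate = net / sunk * 100 = 90000 / 10000 * 100
= 9.0 * 100
= 900.00%

900.00%


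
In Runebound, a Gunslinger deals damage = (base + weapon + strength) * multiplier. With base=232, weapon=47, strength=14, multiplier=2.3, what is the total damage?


Sum base + weapon + str = 232 + 47 + 14 = 293
Multiply by 2.3:
293 * 2.3 = 673.9

673.9 damage


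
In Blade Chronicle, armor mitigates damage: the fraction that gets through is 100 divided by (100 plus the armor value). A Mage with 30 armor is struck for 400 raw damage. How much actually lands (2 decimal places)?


actual = 400 * 100 / (100 + 30)
= 400 * 100 / 130
= 40000 / 130
= 307.69

307.69 damage


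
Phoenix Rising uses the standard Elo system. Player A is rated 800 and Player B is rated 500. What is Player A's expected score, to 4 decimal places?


Elo expected score: Ea = 1/(1 + 10^((Rb-Ra)/400))
Rb - Ra = 500 - 800 = -300
(Rb-Ra)/400 = -300/400 = -0.75
10^-0.75 = 0.177828
Ea = 1/(1 + 0.177828) = 1/1.177828 = 0.8490

0.8490


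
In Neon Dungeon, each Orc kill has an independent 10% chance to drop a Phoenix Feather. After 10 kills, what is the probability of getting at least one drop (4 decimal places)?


P(at least one) = 1 - P(none) = 1 - (1-p)^n
p = 10/100 = 0.1
1 - p = 0.9
(1 - p)^10 = 0.9^10 = 0.348678
P(at least one) = 1 - 0.348678 = 0.6513

0.6513


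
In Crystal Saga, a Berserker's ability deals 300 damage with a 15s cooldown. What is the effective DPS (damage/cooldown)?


DPS = damage / cooldown
= 300 / 15
= 20.00

20.00 DPS


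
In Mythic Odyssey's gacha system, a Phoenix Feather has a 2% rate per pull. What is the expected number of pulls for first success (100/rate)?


Expected pulls for a geometric distribution = 1/p = 100 / rate%
= 100 / 2
= 50.0

50.0 pulls


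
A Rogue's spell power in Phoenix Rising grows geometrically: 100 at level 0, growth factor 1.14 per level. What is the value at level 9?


value = base * growth^level
= 100 * 1.14^9
= 100 * 3.251949
= 325.19

325.19 spell power


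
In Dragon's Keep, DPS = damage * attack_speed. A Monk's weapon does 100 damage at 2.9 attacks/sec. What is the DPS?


DPS = damage * attack_speed
= 100 * 2.9
= 290.0

290.0 DPS


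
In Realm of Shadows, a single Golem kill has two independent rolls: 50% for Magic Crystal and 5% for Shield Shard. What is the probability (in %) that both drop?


For independent events, P(both) = P(A) * P(B)
= 50% * 5%
= 250 / 100 %
= 2.5%

2.5%


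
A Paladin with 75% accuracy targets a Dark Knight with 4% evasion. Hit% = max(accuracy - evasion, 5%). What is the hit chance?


accuracy - evasion = 75 - 4 = 71
Apply floor: max(71, 5) = 71
Hit chance = 71%

71%


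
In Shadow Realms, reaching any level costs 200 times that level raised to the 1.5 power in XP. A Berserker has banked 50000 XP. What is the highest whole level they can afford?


XP = 200 * level^1.5, so level = (XP / 200)^(1/1.5)
= (50000 / 200)^(1/1.5)
= 250.0^0.6667
= 39.685
Floor: level = 39

level 39


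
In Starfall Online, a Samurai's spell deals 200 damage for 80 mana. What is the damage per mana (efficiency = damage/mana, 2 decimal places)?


Efficiency = damage / mana
= 200 / 80
= 2.50

2.50 dmg/mana


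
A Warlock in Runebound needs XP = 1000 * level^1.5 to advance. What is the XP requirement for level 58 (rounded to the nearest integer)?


XP = 1000 * level^1.5
Substitute level = 58:
XP = 1000 * 58^1.5
= 1000 * 441.7148
= 441715

441715 XP


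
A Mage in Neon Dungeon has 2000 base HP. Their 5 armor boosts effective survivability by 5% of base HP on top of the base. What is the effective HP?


EHP = 2000 * (1 + 5/100)
= 2000 * (1 + 0.05)
= 2000 * 1.05
= 2100.0

2100.0 EHP


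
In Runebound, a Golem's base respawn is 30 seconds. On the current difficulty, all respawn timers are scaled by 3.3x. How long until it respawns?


Respawn time = base * multiplier
= 30 * 3.3
= 99.0 seconds

99.0 seconds


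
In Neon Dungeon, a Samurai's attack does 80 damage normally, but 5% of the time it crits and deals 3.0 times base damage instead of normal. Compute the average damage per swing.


E[dmg] = base * (1 + crit_chance * (crit_mult - 1))
cc as decimal = 5/100 = 0.05
cm - 1 = 3.0 - 1 = 2.0
Bonus factor = 0.05 * 2.0 = 0.1
Total multiplier = 1 + 0.1 = 1.1
Expected damage = 80 * 1.1 = 88.00

88.00 damage


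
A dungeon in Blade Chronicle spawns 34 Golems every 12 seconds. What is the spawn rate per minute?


Spawns per minute = count * (60 / interval)
= 34 * (60 / 12)
= 34 * 5.0
= 170.0

170.0 per minute


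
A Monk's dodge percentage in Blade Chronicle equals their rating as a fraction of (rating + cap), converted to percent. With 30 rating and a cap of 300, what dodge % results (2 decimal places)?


dodge% = 30 / (30 + 300) * 100
= 30 / 330 * 100
= 0.090909 * 100
= 9.09%

9.09%


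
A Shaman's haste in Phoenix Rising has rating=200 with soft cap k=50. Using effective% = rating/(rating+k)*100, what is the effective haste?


effective% = rating / (rating + k) * 100
= 200 / (200 + 50) * 100
= 200 / 250 * 100
= 0.8 * 100
= 80.00%

80.00%


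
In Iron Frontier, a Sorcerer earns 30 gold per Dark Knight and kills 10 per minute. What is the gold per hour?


Gold per minute = 30 * 10 = 300
Gold per hour = 300 * 60 = 18000

18000 gold/hour


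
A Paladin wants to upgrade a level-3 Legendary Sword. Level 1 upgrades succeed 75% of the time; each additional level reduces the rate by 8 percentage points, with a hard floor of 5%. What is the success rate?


raw_rate = 75 - 8 * (3 - 1)
= 75 - 8 * 2
= 75 - 16
= 59
Apply floor: max(59, 5) = 59%

59%


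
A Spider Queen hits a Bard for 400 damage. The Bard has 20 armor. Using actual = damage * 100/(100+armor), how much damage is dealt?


actual = 400 * 100 / (100 + 20)
= 400 * 100 / 120
= 40000 / 120
= 333.33

333.33 damage


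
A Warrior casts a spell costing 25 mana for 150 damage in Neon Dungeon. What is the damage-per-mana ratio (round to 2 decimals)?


Efficiency = damage / mana
= 150 / 25
= 6.00

6.00 dmg/mana


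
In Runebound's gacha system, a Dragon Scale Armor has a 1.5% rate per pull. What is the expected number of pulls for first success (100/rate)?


Expected pulls for a geometric distribution = 1/p = 100 / rate%
= 100 / 1.5
= 66.67

66.67 pulls


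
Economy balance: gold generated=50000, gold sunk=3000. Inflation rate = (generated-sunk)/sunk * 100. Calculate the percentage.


Net gold = 50000 - 3000 = 47000
Inflation rate = net / sunk * 100 = 47000 / 3000 * 100
= 15.666667 * 100
= 1566.67%

1566.67%


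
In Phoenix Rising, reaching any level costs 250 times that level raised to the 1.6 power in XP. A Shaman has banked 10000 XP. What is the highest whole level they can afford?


XP = 250 * level^1.6, so level = (XP / 250)^(1/1.6)
= (10000 / 250)^(1/1.6)
= 40.0^0.625
= 10.0297
Floor: level = 10

level 10


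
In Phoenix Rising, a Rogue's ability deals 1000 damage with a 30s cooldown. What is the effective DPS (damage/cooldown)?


DPS = damage / cooldown
= 1000 / 30
= 33.33

33.33 DPS


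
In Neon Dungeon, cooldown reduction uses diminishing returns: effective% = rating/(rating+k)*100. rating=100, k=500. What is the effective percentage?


effective% = rating / (rating + k) * 100
= 100 / (100 + 500) * 100
= 100 / 600 * 100
= 0.166667 * 100
= 16.67%

16.67%


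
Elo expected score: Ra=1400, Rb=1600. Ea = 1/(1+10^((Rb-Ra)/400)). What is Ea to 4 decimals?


Elo expected score: Ea = 1/(1 + 10^((Rb-Ra)/400))
Rb - Ra = 1600 - 1400 = 200
(Rb-Ra)/400 = 200/400 = 0.5
10^0.5 = 3.162278
Ea = 1/(1 + 3.162278) = 1/4.162278 = 0.2403

0.2403


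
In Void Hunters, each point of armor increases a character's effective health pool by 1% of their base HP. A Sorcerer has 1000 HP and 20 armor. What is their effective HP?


EHP = 1000 * (1 + 20/100)
= 1000 * (1 + 0.2)
= 1000 * 1.2
= 1200.0

1200.0 EHP


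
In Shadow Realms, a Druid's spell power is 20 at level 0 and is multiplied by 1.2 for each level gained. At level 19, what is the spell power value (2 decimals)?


value = base * growth^level
= 20 * 1.2^19
= 20 * 31.948
= 638.96

638.96 spell power


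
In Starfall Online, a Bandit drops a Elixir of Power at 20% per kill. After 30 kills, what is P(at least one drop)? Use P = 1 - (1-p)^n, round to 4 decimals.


P(at least one) = 1 - P(none) = 1 - (1-p)^n
p = 20/100 = 0.2
1 - p = 0.8
(1 - p)^30 = 0.8^30 = 0.001238
P(at least one) = 1 - 0.001238 = 0.9988

0.9988


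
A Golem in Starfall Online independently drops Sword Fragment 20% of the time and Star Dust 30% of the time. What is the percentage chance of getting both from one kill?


For independent events, P(both) = P(A) * P(B)
= 20% * 30%
= 600 / 100 %
= 6.0%

6.0%


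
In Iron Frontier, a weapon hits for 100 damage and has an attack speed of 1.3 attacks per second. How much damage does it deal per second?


DPS = damage * attack_speed
= 100 * 1.3
= 130.0

130.0 DPS


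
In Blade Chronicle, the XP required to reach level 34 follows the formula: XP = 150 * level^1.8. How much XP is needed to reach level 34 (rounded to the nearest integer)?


XP = 150 * level^1.8
Substitute level = 34:
XP = 150 * 34^1.8
= 150 * 571.0341
= 85655

85655 XP


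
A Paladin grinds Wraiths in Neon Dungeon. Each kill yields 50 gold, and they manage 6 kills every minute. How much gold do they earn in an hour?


Gold per minute = 50 * 6 = 300
Gold per hour = 300 * 60 = 18000

18000 gold/hour


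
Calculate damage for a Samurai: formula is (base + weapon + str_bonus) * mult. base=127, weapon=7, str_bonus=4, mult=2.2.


Sum base + weapon + str = 127 + 7 + 4 = 138
Multiply by 2.2:
138 * 2.2 = 303.6

303.6 damage


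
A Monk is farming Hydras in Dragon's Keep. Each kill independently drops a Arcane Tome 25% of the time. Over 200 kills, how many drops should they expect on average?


Expected drops = kills * (drop_rate / 100)
= 200 * (25 / 100)
= 200 * 0.25
= 50.0

50.0 drops


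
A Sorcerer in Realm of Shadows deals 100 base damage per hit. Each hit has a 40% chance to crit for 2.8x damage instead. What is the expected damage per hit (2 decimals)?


E[dmg] = base * (1 + crit_chance * (crit_mult - 1))
cc as decimal = 40/100 = 0.4
cm - 1 = 2.8 - 1 = 1.8
Bonus factor = 0.4 * 1.8 = 0.72
Total multiplier = 1 + 0.72 = 1.72
Expected damage = 100 * 1.72 = 172.00

172.00 damage


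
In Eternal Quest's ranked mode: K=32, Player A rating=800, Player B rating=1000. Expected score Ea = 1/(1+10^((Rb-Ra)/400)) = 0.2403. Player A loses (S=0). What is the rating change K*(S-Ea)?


Elo update: delta = K * (S - Ea), where S = 0 (loses)
S - Ea = 0 - 0.2403 = -0.2403
Rating change = 32 * -0.2403
= -7.69

-7.69 rating points


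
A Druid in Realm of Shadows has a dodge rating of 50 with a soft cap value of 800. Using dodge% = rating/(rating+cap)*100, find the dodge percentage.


dodge% = 50 / (50 + 800) * 100
= 50 / 850 * 100
= 0.058824 * 100
= 5.88%

5.88%


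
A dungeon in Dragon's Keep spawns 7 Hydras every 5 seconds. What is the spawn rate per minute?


Spawns per minute = count * (60 / interval)
= 7 * (60 / 5)
= 7 * 12.0
= 84.0

84.0 per minute


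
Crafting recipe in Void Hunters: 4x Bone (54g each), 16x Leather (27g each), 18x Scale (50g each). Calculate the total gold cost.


Cost breakdown:
  Bone: 4 * 54 = 216
  Leather: 16 * 27 = 432
  Scale: 18 * 50 = 900
Total = 216 + 432 + 900 = 1548

1548 gold


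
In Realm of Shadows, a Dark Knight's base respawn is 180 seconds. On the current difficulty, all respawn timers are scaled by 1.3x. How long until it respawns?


Respawn time = base * multiplier
= 180 * 1.3
= 234.0 seconds

234.0 seconds


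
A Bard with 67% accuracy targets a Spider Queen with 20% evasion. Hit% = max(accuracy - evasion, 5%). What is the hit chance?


accuracy - evasion = 67 - 20 = 47
Apply floor: max(47, 5) = 47
Hit chance = 47%

47%


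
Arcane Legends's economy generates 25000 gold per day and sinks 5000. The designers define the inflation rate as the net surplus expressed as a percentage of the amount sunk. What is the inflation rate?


Net gold = 25000 - 5000 = 20000
Inflation rate = net / sunk * 100 = 20000 / 5000 * 100
= 4.0 * 100
= 400.00%

400.00%


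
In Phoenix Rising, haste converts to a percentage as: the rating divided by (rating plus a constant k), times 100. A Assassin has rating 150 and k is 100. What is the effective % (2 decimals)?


effective% = rating / (rating + k) * 100
= 150 / (150 + 100) * 100
= 150 / 250 * 100
= 0.6 * 100
= 60.00%

60.00%


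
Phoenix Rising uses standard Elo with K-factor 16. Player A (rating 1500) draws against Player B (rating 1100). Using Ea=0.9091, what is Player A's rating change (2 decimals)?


Elo update: delta = K * (S - Ea), where S = 0.5 (draws)
S - Ea = 0.5 - 0.9091 = -0.4091
Rating change = 16 * -0.4091
= -6.55

-6.55 rating points


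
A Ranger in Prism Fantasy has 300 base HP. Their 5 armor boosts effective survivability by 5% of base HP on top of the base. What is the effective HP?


EHP = 300 * (1 + 5/100)
= 300 * (1 + 0.05)
= 300 * 1.05
= 315.0

315.0 EHP


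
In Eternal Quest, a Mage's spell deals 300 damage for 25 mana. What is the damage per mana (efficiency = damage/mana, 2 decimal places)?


Efficiency = damage / mana
= 300 / 25
= 12.00

12.00 dmg/mana


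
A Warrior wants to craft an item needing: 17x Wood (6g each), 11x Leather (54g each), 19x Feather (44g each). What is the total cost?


Cost breakdown:
  Wood: 17 * 6 = 102
  Leather: 11 * 54 = 594
  Feather: 19 * 44 = 836
Total = 102 + 594 + 836 = 1532

1532 gold


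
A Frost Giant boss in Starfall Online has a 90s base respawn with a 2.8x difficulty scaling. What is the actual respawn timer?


Respawn time = base * multiplier
= 90 * 2.8
= 252.0 seconds

252.0 seconds


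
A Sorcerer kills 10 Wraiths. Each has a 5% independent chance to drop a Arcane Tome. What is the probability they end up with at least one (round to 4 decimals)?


P(at least one) = 1 - P(none) = 1 - (1-p)^n
p = 5/100 = 0.05
1 - p = 0.95
(1 - p)^10 = 0.95^10 = 0.598737
P(at least one) = 1 - 0.598737 = 0.4013

0.4013


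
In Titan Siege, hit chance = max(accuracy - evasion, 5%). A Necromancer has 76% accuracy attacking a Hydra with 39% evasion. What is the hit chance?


accuracy - evasion = 76 - 39 = 37
Apply floor: max(37, 5) = 37
Hit chance = 37%

37%


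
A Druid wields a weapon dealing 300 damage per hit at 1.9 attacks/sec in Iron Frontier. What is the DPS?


DPS = damage * attack_speed
= 300 * 1.9
= 570.0

570.0 DPS


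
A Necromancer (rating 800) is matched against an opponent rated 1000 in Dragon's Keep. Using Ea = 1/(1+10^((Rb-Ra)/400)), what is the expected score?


Elo expected score: Ea = 1/(1 + 10^((Rb-Ra)/400))
Rb - Ra = 1000 - 800 = 200
(Rb-Ra)/400 = 200/400 = 0.5
10^0.5 = 3.162278
Ea = 1/(1 + 3.162278) = 1/4.162278 = 0.2403

0.2403


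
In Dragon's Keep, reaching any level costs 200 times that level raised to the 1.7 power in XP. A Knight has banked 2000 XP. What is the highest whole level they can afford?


XP = 200 * level^1.7, so level = (XP / 200)^(1/1.7)
= (2000 / 200)^(1/1.7)
= 10.0^0.5882
= 3.8747
Floor: level = 3

level 3


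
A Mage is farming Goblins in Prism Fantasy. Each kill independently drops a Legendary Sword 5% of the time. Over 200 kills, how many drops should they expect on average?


Expected drops = kills * (drop_rate / 100)
= 200 * (5 / 100)
= 200 * 0.05
= 10.0

10.0 drops


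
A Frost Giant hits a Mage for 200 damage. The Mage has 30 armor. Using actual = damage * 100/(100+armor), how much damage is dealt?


actual = 200 * 100 / (100 + 30)
= 200 * 100 / 130
= 20000 / 130
= 153.85

153.85 damage


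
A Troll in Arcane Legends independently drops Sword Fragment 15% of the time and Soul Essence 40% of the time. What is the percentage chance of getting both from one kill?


For independent events, P(both) = P(A) * P(B)
= 15% * 40%
= 600 / 100 %
= 6.0%

6.0%


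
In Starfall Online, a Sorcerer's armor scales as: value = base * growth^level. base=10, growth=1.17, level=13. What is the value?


value = base * growth^level
= 10 * 1.17^13
= 10 * 7.698679
= 76.99

76.99 armor


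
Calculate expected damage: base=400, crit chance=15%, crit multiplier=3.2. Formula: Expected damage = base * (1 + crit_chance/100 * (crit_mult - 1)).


E[dmg] = base * (1 + crit_chance * (crit_mult - 1))
cc as decimal = 15/100 = 0.15
cm - 1 = 3.2 - 1 = 2.2
Bonus factor = 0.15 * 2.2 = 0.33
Total multiplier = 1 + 0.33 = 1.33
Expected damage = 400 * 1.33 = 532.00

532.00 damage


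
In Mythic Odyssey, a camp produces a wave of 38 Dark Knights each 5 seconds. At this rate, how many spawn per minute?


Spawns per minute = count * (60 / interval)
= 38 * (60 / 5)
= 38 * 12.0
= 456.0

456.0 per minute


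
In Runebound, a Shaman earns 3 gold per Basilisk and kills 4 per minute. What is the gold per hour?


Gold per minute = 3 * 4 = 12
Gold per hour = 12 * 60 = 720

720 gold/hour


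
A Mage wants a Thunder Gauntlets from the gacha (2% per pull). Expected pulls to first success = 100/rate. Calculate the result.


Expected pulls for a geometric distribution = 1/p = 100 / rate%
= 100 / 2
= 50.0

50.0 pulls


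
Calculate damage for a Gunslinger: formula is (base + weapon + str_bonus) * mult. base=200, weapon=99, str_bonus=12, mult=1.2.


Sum base + weapon + str = 200 + 99 + 12 = 311
Multiply by 1.2:
311 * 1.2 = 373.2

373.2 damage


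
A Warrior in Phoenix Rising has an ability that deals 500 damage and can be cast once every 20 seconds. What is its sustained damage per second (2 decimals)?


DPS = damage / cooldown
= 500 / 20
= 25.00

25.00 DPS


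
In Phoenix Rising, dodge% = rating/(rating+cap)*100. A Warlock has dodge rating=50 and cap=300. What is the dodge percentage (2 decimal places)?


dodge% = 50 / (50 + 300) * 100
= 50 / 350 * 100
= 0.142857 * 100
= 14.29%

14.29%


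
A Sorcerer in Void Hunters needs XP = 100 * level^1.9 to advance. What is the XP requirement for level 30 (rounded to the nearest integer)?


XP = 100 * level^1.9
Substitute level = 30:
XP = 100 * 30^1.9
= 100 * 640.5166
= 64052

64052 XP


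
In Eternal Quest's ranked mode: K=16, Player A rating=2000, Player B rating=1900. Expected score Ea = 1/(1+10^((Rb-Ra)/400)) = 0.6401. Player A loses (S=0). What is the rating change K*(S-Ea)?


Elo update: delta = K * (S - Ea), where S = 0 (loses)
S - Ea = 0 - 0.6401 = -0.6401
Rating change = 16 * -0.6401
= -10.24

-10.24 rating points


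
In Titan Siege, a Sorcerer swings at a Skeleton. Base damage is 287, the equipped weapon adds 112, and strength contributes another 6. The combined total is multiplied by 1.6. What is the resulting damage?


Sum base + weapon + str = 287 + 112 + 6 = 405
Multiply by 1.6:
405 * 1.6 = 648.0

648.0 damage


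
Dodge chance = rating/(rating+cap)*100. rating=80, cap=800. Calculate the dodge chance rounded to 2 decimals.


dodge% = 80 / (80 + 800) * 100
= 80 / 880 * 100
= 0.090909 * 100
= 9.09%

9.09%


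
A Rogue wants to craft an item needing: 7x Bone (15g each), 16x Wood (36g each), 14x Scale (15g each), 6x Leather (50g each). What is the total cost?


Cost breakdown:
  Bone: 7 * 15 = 105
  Wood: 16 * 36 = 576
  Scale: 14 * 15 = 210
  Leather: 6 * 50 = 300
Total = 105 + 576 + 210 + 300 = 1191

1191 gold


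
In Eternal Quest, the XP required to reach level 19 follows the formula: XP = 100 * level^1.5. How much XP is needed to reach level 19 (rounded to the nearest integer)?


XP = 100 * level^1.5
Substitute level = 19:
XP = 100 * 19^1.5
= 100 * 82.8191
= 8282

8282 XP


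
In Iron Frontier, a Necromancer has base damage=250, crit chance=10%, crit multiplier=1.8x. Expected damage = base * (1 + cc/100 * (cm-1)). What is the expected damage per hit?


E[dmg] = base * (1 + crit_chance * (crit_mult - 1))
cc as decimal = 10/100 = 0.1
cm - 1 = 1.8 - 1 = 0.8
Bonus factor = 0.1 * 0.8 = 0.08
Total multiplier = 1 + 0.08 = 1.08
Expected damage = 250 * 1.08 = 270.00

270.00 damage


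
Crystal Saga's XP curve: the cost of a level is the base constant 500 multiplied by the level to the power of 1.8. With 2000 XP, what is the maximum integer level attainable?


XP = 500 * level^1.8, so level = (XP / 500)^(1/1.8)
= (2000 / 500)^(1/1.8)
= 4.0^0.5556
= 2.1601
Floor: level = 2

level 2


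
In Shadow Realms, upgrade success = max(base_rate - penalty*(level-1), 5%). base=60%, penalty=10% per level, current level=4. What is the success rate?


raw_rate = 60 - 10 * (4 - 1)
= 60 - 10 * 3
= 60 - 30
= 30
Apply floor: max(30, 5) = 30%

30%


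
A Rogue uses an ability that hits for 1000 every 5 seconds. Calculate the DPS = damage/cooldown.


DPS = damage / cooldown
= 1000 / 5
= 200.00

200.00 DPS


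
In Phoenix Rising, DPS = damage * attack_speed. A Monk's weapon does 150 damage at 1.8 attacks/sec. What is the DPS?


DPS = damage * attack_speed
= 150 * 1.8
= 270.0

270.0 DPS


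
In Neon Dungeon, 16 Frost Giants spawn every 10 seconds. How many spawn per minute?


Spawns per minute = count * (60 / interval)
= 16 * (60 / 10)
= 16 * 6.0
= 96.0

96.0 per minute


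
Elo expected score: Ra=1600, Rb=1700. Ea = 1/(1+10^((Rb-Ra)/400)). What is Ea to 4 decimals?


Elo expected score: Ea = 1/(1 + 10^((Rb-Ra)/400))
Rb - Ra = 1700 - 1600 = 100
(Rb-Ra)/400 = 100/400 = 0.25
10^0.25 = 1.778279
Ea = 1/(1 + 1.778279) = 1/2.778279 = 0.3599

0.3599


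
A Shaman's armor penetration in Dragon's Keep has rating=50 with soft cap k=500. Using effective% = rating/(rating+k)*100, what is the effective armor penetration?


effective% = rating / (rating + k) * 100
= 50 / (50 + 500) * 100
= 50 / 550 * 100
= 0.090909 * 100
= 9.09%

9.09%


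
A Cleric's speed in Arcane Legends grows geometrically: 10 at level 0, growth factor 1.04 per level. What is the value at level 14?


value = base * growth^level
= 10 * 1.04^14
= 10 * 1.731676
= 17.32

17.32 speed


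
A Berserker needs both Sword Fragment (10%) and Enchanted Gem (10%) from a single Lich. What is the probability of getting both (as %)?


For independent events, P(both) = P(A) * P(B)
= 10% * 10%
= 100 / 100 %
= 1.0%

1.0%


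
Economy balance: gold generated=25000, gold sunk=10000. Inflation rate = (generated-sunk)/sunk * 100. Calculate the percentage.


Net gold = 25000 - 10000 = 15000
Inflation rate = net / sunk * 100 = 15000 / 10000 * 100
= 1.5 * 100
= 150.00%

150.00%


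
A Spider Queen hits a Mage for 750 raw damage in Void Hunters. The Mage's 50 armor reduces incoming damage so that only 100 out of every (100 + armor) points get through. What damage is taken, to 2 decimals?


actual = 750 * 100 / (100 + 50)
= 750 * 100 / 150
= 75000 / 150
= 500.00

500.00 damage


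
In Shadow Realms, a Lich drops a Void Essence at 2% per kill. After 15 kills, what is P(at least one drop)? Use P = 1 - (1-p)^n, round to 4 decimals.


P(at least one) = 1 - P(none) = 1 - (1-p)^n
p = 2/100 = 0.02
1 - p = 0.98
(1 - p)^15 = 0.98^15 = 0.738569
P(at least one) = 1 - 0.738569 = 0.2614

0.2614


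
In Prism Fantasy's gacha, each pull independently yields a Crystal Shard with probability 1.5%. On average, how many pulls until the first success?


Expected pulls for a geometric distribution = 1/p = 100 / rate%
= 100 / 1.5
= 66.67

66.67 pulls


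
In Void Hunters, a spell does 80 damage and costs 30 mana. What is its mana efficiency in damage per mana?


Efficiency = damage / mana
= 80 / 30
= 2.67

2.67 dmg/mana


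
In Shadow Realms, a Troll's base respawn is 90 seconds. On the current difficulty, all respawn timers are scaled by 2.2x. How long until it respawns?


Respawn time = base * multiplier
= 90 * 2.2
= 198.0 seconds

198.0 seconds


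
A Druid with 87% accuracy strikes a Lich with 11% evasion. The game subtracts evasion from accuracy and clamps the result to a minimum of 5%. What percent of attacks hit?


accuracy - evasion = 87 - 11 = 76
Apply floor: max(76, 5) = 76
Hit chance = 76%

76%


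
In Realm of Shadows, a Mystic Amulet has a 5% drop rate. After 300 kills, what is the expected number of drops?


Expected drops = kills * (drop_rate / 100)
= 300 * (5 / 100)
= 300 * 0.05
= 15.0

15.0 drops


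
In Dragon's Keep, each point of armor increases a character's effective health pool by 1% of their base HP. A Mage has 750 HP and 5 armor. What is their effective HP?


EHP = 750 * (1 + 5/100)
= 750 * (1 + 0.05)
= 750 * 1.05
= 787.5

787.5 EHP


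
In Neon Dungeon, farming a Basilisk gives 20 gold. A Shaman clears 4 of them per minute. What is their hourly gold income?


Gold per minute = 20 * 4 = 80
Gold per hour = 80 * 60 = 4800

4800 gold/hour


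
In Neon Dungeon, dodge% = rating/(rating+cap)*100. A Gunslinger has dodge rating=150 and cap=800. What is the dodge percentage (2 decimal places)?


dodge% = 150 / (150 + 800) * 100
= 150 / 950 * 100
= 0.157895 * 100
= 15.79%

15.79%


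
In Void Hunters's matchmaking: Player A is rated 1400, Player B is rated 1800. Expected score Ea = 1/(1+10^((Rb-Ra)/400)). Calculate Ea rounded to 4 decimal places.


Elo expected score: Ea = 1/(1 + 10^((Rb-Ra)/400))
Rb - Ra = 1800 - 1400 = 400
(Rb-Ra)/400 = 400/400 = 1.0
10^1.0 = 10.0
Ea = 1/(1 + 10.0) = 1/11.0 = 0.0909

0.0909


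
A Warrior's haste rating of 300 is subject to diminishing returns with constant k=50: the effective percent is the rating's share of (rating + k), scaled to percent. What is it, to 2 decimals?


effective% = rating / (rating + k) * 100
= 300 / (300 + 50) * 100
= 300 / 350 * 100
= 0.857143 * 100
= 85.71%

85.71%


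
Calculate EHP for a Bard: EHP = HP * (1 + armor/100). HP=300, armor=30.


EHP = 300 * (1 + 30/100)
= 300 * (1 + 0.3)
= 300 * 1.3
= 390.0

390.0 EHP


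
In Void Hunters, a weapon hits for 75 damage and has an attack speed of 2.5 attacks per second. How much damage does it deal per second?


DPS = damage * attack_speed
= 75 * 2.5
= 187.5

187.5 DPS


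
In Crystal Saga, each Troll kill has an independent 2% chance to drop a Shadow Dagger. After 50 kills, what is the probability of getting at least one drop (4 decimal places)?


P(at least one) = 1 - P(none) = 1 - (1-p)^n
p = 2/100 = 0.02
1 - p = 0.98
(1 - p)^50 = 0.98^50 = 0.364170
P(at least one) = 1 - 0.364170 = 0.6358

0.6358


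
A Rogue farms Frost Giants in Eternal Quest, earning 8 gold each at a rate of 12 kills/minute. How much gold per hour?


Gold per minute = 8 * 12 = 96
Gold per hour = 96 * 60 = 5760

5760 gold/hour


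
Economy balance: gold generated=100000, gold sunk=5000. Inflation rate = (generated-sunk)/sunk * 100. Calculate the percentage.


Net gold = 100000 - 5000 = 95000
Inflation rate = net / sunk * 100 = 95000 / 5000 * 100
= 19.0 * 100
= 1900.00%

1900.00%


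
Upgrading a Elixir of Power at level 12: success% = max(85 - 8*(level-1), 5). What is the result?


raw_rate = 85 - 8 * (12 - 1)
= 85 - 8 * 11
= 85 - 88
= -3
Apply floor: max(-3, 5) = 5%

5%


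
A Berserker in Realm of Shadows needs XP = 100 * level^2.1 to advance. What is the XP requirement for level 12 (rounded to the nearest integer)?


XP = 100 * level^2.1
Substitute level = 12:
XP = 100 * 12^2.1
= 100 * 184.6208
= 18462

18462 XP


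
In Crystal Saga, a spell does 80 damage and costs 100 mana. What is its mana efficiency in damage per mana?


Efficiency = damage / mana
= 80 / 100
= 0.80

0.80 dmg/mana


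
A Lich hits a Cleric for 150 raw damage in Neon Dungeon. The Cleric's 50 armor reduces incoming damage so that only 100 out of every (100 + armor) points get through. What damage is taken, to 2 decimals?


actual = 150 * 100 / (100 + 50)
= 150 * 100 / 150
= 15000 / 150
= 100.00

100.00 damage


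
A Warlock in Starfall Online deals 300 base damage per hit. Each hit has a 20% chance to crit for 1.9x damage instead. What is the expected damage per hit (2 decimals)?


E[dmg] = base * (1 + crit_chance * (crit_mult - 1))
cc as decimal = 20/100 = 0.2
cm - 1 = 1.9 - 1 = 0.9
Bonus factor = 0.2 * 0.9 = 0.18
Total multiplier = 1 + 0.18 = 1.18
Expected damage = 300 * 1.18 = 354.00

354.00 damage
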